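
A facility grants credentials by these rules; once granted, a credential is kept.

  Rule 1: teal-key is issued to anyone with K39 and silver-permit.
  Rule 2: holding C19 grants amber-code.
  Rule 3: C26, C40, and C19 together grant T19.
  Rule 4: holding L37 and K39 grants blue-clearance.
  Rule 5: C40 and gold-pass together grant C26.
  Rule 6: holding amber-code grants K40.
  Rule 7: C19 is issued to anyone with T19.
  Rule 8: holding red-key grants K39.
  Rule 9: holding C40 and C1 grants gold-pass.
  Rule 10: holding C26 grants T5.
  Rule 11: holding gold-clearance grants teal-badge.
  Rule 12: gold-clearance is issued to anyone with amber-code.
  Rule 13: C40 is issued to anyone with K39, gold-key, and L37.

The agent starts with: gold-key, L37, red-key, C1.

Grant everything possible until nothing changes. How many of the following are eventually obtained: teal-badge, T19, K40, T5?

1

Holding red-key grants K39 (Rule 8).
Holding K39, gold-key, and L37 grants C40 (Rule 13).
Holding C40 and C1 grants gold-pass (Rule 9).
Holding C40 and gold-pass grants C26 (Rule 5).
Holding C26 grants T5 (Rule 10).
teal-badge would need gold-clearance (Rule 11), but gold-clearance is never granted.
T19 would need C26, C40, and C19 (Rule 3), but C19 is never granted.
K40 would need amber-code (Rule 6), but amber-code is never granted.
T5: reached.
Reached: T5 — 1 of the 4.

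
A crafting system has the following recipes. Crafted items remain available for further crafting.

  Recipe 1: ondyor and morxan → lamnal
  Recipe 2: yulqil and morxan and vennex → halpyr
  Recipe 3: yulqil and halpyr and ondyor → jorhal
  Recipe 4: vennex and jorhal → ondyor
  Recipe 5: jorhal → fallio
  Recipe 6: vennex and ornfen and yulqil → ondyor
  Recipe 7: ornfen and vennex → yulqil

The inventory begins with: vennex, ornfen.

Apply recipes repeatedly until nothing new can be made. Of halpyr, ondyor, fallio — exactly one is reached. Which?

ondyor

Using Recipe 7, ornfen and vennex make yulqil.
Using Recipe 6, vennex, ornfen, and yulqil make ondyor.
fallio would need jorhal (Recipe 5), but jorhal is never obtained. halpyr would need yulqil, morxan, and vennex (Recipe 2), but morxan is never obtained.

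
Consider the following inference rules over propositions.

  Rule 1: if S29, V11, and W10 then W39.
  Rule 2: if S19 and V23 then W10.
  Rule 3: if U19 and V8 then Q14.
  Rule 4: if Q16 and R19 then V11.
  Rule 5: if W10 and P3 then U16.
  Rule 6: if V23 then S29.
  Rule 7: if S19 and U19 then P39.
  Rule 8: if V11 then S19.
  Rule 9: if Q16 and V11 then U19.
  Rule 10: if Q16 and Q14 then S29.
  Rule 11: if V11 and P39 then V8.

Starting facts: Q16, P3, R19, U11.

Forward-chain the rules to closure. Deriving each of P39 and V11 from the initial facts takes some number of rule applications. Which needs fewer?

V11: From Q16 and R19, Rule 4 gives V11. [1 rule application]
P39: Q16 and R19 hold, so V11 follows (Rule 4). From V11, Rule 8 gives S19. From Q16 and V11, Rule 9 gives U19. From S19 and U19, Rule 7 gives P39. [4 rule applications]
V11 needs fewer.

V11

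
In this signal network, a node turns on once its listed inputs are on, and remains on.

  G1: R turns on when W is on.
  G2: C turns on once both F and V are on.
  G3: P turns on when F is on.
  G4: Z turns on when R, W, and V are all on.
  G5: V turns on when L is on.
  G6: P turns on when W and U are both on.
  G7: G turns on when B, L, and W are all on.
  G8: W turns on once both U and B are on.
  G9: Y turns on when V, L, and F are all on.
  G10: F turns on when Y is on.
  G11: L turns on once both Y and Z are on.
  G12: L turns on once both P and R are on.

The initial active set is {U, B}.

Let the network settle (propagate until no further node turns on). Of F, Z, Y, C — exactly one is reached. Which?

U and B are on, so W turns on (G8).
G6: W and U on → P on.
G1: W on → R on.
P and R are on, so L turns on (G12).
L is on, so V turns on (G5).
G4: R, W, and V on → Z on.
Y would need V, L, and F (G9), but F never turns on. F would need Y (G10), but Y never turns on. C would need F and V (G2), but F never turns on.

Z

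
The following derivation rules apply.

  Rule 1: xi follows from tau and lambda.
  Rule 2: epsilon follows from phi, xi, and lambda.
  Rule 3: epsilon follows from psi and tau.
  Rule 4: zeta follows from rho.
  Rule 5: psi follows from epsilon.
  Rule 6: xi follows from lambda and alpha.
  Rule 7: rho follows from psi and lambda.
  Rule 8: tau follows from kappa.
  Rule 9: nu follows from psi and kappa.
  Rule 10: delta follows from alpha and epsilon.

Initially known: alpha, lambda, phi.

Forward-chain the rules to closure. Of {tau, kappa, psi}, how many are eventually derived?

1

lambda and alpha hold, so xi follows (Rule 6).
phi, xi, and lambda hold, so epsilon follows (Rule 2).
From epsilon, Rule 5 gives psi.
tau would need kappa (Rule 8), but kappa is never established.
No rule produces kappa, and it is not given.
psi: reached.
Reached: psi — 1 of the 3.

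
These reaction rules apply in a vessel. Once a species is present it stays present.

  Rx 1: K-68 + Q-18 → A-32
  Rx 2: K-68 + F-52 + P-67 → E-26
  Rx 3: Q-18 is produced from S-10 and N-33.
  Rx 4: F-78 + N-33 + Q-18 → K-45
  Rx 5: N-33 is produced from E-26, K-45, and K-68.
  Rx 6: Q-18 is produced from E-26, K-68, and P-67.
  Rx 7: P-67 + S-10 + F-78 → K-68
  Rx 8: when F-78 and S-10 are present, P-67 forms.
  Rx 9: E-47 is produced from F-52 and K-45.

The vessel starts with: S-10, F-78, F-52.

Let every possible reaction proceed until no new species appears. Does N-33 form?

N-33 would need E-26, K-45, and K-68 (Rx 5), but K-45 never forms.

No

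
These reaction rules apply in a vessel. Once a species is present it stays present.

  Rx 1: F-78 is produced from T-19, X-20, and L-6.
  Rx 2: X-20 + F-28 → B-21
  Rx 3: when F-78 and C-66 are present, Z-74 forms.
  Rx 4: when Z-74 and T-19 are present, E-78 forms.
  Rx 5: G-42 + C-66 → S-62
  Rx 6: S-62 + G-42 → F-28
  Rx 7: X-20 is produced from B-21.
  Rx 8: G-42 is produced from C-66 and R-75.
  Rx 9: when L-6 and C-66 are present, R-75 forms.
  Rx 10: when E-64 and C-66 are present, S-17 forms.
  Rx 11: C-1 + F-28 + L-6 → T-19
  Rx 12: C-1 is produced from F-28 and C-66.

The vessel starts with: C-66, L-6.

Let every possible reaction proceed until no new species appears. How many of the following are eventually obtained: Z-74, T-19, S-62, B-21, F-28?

3

L-6 and C-66 present → R-75 forms (Rx 9).
C-66 and R-75 present → G-42 forms (Rx 8).
G-42 and C-66 present → S-62 forms (Rx 5).
S-62 and G-42 present → F-28 forms (Rx 6).
F-28 and C-66 present → C-1 forms (Rx 12).
C-1, F-28, and L-6 present → T-19 forms (Rx 11).
Z-74 would need F-78 and C-66 (Rx 3), but F-78 never forms.
T-19: reached.
S-62: reached.
B-21 would need X-20 and F-28 (Rx 2), but X-20 never forms.
F-28: reached.
Reached: T-19, S-62, and F-28 — 3 of the 5.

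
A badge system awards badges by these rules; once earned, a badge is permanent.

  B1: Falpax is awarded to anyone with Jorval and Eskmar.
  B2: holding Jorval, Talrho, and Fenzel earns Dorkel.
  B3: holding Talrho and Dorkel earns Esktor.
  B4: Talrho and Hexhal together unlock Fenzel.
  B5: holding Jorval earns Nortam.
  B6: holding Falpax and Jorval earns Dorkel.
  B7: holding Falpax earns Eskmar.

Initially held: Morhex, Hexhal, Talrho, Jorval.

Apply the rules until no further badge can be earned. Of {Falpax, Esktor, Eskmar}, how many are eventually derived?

1

With Talrho and Hexhal, Fenzel is earned (B4).
With Jorval, Talrho, and Fenzel, Dorkel is earned (B2).
With Talrho and Dorkel, Esktor is earned (B3).
Falpax would need Jorval and Eskmar (B1), but Eskmar is never earned.
Esktor: reached.
Eskmar would need Falpax (B7), but Falpax is never earned.
Reached: Esktor — 1 of the 3.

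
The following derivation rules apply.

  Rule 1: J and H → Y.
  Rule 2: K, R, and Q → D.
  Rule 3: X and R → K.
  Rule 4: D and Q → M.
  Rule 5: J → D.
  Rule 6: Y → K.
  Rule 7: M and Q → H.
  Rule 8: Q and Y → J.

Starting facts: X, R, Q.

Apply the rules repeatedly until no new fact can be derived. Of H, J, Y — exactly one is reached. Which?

H

X and R hold, so K follows (Rule 3).
From K, R, and Q, Rule 2 gives D.
D and Q hold, so M follows (Rule 4).
M and Q hold, so H follows (Rule 7).
J would need Q and Y (Rule 8), but Y is never established. Y would need J and H (Rule 1), but J is never established.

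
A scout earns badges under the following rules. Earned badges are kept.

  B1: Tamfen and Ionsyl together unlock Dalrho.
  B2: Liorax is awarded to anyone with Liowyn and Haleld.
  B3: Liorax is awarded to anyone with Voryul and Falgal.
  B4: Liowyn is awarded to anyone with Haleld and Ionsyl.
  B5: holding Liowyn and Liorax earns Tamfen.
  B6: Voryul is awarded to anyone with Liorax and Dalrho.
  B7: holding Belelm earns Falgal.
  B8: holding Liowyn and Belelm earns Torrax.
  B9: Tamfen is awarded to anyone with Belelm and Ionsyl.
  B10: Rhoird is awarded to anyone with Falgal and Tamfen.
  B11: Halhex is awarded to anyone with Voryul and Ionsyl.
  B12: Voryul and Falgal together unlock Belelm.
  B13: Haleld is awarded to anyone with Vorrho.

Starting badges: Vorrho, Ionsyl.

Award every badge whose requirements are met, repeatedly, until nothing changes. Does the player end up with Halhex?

With Vorrho, Haleld is earned (B13).
With Haleld and Ionsyl, Liowyn is earned (B4).
With Liowyn and Haleld, Liorax is earned (B2).
With Liowyn and Liorax, Tamfen is earned (B5).
With Tamfen and Ionsyl, Dalrho is earned (B1).
With Liorax and Dalrho, Voryul is earned (B6).
With Voryul and Ionsyl, Halhex is earned (B11).

Yes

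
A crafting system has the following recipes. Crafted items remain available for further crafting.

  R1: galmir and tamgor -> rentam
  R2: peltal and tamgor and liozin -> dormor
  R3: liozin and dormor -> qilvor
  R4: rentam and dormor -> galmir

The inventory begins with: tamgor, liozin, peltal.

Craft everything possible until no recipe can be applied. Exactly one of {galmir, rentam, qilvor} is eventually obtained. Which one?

qilvor

Using R2, peltal, tamgor, and liozin make dormor.
liozin and dormor -> qilvor (R3).
rentam would need galmir and tamgor (R1), but galmir is never obtained. galmir would need rentam and dormor (R4), but rentam is never obtained.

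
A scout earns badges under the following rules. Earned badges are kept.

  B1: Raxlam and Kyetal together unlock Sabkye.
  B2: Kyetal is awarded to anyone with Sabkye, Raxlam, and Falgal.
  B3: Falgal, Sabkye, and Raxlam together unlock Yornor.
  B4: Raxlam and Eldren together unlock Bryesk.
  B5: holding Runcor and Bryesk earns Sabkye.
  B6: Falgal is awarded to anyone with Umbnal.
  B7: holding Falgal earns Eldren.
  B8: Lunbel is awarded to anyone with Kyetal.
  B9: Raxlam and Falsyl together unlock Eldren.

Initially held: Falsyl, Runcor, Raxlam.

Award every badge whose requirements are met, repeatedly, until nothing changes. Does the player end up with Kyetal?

Kyetal would need Sabkye, Raxlam, and Falgal (B2), but Falgal is never earned.

No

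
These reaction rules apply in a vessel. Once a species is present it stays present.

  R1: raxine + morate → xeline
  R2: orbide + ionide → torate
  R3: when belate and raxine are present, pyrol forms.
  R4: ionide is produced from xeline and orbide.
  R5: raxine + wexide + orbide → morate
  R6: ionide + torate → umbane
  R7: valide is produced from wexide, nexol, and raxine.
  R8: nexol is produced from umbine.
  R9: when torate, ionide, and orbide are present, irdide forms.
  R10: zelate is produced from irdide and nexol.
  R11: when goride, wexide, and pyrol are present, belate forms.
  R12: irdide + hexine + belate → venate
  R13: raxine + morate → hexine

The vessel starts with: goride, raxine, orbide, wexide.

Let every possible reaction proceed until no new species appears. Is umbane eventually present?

raxine, wexide, and orbide present → morate forms (R5).
raxine and morate present → xeline forms (R1).
xeline and orbide present → ionide forms (R4).
orbide and ionide present → torate forms (R2).
ionide and torate present → umbane forms (R6).

Yes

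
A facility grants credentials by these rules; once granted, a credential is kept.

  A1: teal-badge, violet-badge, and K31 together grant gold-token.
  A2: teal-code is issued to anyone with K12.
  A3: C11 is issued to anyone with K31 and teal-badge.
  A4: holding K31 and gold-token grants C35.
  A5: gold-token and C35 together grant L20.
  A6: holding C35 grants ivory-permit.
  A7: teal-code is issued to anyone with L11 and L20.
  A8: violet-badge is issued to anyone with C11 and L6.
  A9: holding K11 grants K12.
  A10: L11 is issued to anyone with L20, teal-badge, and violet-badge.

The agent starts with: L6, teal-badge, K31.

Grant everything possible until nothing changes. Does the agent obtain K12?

K12 would need K11 (A9), but K11 is never granted.

No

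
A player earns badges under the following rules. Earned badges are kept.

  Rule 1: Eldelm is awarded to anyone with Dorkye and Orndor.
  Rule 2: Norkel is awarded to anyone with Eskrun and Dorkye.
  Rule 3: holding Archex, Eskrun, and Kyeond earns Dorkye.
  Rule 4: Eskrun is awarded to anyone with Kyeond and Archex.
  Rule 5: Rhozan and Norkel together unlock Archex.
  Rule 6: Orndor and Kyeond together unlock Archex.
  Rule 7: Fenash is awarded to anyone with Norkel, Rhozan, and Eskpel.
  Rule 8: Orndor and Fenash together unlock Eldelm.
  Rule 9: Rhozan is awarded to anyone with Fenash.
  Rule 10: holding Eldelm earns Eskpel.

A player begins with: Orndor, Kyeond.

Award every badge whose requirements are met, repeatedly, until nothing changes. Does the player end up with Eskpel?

With Orndor and Kyeond, Archex is earned (Rule 6).
With Kyeond and Archex, Eskrun is earned (Rule 4).
With Archex, Eskrun, and Kyeond, Dorkye is earned (Rule 3).
With Dorkye and Orndor, Eldelm is earned (Rule 1).
With Eldelm, Eskpel is earned (Rule 10).

Yes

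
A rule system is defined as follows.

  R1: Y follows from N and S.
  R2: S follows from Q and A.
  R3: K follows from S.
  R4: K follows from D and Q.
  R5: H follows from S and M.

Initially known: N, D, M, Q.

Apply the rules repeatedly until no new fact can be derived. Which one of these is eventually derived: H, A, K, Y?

K

From D and Q, R4 gives K.
H would need S and M (R5), but S is never established. Y would need N and S (R1), but S is never established. No rule produces A, and it is not given.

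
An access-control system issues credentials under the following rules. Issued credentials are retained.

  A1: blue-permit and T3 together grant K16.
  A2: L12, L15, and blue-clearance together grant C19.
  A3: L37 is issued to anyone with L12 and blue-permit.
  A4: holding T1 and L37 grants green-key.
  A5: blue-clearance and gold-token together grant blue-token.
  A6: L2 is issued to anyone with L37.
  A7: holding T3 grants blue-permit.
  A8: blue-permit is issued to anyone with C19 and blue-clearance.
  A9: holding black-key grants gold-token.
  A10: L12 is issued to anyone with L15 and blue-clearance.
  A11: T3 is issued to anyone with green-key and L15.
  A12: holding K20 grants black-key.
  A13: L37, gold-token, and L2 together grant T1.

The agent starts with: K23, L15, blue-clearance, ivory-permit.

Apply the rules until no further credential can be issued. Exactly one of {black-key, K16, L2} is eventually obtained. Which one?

L2

Holding L15 and blue-clearance grants L12 (A10).
Holding L12, L15, and blue-clearance grants C19 (A2).
Holding C19 and blue-clearance grants blue-permit (A8).
Holding L12 and blue-permit grants L37 (A3).
Holding L37 grants L2 (A6).
black-key would need K20 (A12), but K20 is never granted. K16 would need blue-permit and T3 (A1), but T3 is never granted.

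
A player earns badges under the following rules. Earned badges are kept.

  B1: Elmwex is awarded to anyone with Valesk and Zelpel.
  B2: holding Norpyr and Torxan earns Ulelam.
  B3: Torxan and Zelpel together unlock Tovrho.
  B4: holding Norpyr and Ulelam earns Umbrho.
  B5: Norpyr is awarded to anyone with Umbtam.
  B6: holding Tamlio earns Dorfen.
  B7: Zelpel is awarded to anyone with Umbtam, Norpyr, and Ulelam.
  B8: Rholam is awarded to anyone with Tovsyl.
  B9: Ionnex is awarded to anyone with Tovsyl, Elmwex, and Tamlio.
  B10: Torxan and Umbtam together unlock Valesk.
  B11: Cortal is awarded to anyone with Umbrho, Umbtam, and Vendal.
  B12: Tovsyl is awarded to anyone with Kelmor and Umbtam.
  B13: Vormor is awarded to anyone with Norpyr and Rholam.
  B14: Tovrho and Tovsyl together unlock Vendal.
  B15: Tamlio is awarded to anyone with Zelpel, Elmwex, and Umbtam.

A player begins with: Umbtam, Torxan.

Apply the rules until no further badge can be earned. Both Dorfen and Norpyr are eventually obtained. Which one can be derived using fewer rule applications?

Norpyr: With Umbtam, Norpyr is earned (B5). [1 rule application]
Dorfen: With Torxan and Umbtam, Valesk is earned (B10). With Umbtam, Norpyr is earned (B5). With Norpyr and Torxan, Ulelam is earned (B2). With Umbtam, Norpyr, and Ulelam, Zelpel is earned (B7). With Valesk and Zelpel, Elmwex is earned (B1). With Zelpel, Elmwex, and Umbtam, Tamlio is earned (B15). With Tamlio, Dorfen is earned (B6). [7 rule applications]
Norpyr needs fewer.

Norpyr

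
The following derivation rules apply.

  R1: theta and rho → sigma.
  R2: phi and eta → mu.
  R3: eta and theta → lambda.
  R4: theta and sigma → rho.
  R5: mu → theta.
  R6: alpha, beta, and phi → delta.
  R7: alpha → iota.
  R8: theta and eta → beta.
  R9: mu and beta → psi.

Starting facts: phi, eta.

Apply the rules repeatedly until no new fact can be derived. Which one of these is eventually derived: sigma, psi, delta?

phi and eta hold, so mu follows (R2).
mu holds, so theta follows (R5).
From theta and eta, R8 gives beta.
From mu and beta, R9 gives psi.
delta would need alpha, beta, and phi (R6), but alpha is never established. sigma would need theta and rho (R1), but rho is never established.

psi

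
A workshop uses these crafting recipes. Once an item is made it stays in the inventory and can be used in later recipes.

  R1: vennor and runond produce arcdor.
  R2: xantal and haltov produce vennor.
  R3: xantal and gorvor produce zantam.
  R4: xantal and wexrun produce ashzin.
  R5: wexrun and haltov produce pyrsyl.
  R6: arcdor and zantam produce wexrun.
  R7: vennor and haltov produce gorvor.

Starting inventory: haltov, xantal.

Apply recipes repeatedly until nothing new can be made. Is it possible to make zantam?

Using R2, xantal and haltov make vennor.
Using R7, vennor and haltov make gorvor.
Using R3, xantal and gorvor make zantam.

Yes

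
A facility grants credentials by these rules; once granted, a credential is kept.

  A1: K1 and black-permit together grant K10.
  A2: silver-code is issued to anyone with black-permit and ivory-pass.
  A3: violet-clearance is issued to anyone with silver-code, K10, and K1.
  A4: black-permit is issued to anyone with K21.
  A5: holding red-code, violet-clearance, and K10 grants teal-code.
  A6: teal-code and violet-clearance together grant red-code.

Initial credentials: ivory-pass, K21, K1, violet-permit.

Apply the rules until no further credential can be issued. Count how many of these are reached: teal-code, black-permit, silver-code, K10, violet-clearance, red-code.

Holding K21 grants black-permit (A4).
Holding black-permit and ivory-pass grants silver-code (A2).
Holding K1 and black-permit grants K10 (A1).
Holding silver-code, K10, and K1 grants violet-clearance (A3).
teal-code would need red-code, violet-clearance, and K10 (A5), but red-code is never granted.
black-permit: reached.
silver-code: reached.
K10: reached.
violet-clearance: reached.
red-code would need teal-code and violet-clearance (A6), but teal-code is never granted.
Reached: black-permit, silver-code, K10, and violet-clearance — 4 of the 6.

4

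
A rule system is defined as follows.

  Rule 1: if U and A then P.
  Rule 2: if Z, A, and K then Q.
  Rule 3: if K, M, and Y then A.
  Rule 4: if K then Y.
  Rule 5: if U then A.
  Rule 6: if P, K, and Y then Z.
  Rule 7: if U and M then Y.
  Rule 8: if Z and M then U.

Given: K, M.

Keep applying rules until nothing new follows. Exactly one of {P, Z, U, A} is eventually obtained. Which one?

A

K holds, so Y follows (Rule 4).
From K, M, and Y, Rule 3 gives A.
U would need Z and M (Rule 8), but Z is never established. P would need U and A (Rule 1), but U is never established. Z would need P, K, and Y (Rule 6), but P is never established.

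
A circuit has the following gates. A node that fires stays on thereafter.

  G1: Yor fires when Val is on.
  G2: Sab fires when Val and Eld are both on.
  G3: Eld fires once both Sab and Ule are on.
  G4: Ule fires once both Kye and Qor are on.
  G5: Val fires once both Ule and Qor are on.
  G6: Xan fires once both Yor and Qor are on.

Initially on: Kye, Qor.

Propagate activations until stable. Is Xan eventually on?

Kye and Qor are on, so Ule fires (G4).
G5: Ule and Qor on → Val on.
Val is on, so Yor fires (G1).
G6: Yor and Qor on → Xan on.

Yes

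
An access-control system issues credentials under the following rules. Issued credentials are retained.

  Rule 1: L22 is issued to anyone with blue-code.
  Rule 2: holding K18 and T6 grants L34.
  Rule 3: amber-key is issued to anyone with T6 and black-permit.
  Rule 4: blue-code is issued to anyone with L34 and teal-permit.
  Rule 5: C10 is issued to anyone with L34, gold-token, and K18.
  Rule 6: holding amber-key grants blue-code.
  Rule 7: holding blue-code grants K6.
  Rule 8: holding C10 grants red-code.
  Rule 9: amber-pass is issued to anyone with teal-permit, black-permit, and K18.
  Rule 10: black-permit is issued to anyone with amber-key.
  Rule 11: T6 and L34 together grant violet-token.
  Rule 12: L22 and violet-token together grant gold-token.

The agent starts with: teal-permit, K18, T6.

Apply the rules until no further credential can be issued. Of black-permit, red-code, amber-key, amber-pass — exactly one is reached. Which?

red-code

Holding K18 and T6 grants L34 (Rule 2).
Holding T6 and L34 grants violet-token (Rule 11).
Holding L34 and teal-permit grants blue-code (Rule 4).
Holding blue-code grants L22 (Rule 1).
Holding L22 and violet-token grants gold-token (Rule 12).
Holding L34, gold-token, and K18 grants C10 (Rule 5).
Holding C10 grants red-code (Rule 8).
amber-key would need T6 and black-permit (Rule 3), but black-permit is never granted. black-permit would need amber-key (Rule 10), but amber-key is never granted. amber-pass would need teal-permit, black-permit, and K18 (Rule 9), but black-permit is never granted.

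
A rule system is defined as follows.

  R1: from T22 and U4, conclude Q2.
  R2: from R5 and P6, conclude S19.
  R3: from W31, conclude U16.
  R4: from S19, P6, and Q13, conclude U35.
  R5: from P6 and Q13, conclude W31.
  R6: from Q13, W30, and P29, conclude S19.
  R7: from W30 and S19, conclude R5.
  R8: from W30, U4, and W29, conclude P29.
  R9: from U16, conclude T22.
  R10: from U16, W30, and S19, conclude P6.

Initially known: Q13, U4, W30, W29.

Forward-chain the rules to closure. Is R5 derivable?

From W30, U4, and W29, R8 gives P29.
From Q13, W30, and P29, R6 gives S19.
W30 and S19 hold, so R5 follows (R7).

Yes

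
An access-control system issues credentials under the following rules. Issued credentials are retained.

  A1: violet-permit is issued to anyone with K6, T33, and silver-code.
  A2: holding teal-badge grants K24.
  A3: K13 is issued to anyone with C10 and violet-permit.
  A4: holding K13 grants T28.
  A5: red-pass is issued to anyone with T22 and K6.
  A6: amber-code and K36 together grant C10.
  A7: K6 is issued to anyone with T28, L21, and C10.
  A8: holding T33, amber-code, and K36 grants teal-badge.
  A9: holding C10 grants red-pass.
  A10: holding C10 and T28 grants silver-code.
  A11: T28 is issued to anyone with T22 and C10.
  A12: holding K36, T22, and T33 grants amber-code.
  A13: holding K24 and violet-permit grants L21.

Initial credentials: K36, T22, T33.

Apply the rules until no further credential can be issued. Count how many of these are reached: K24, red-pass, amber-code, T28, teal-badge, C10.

6

Holding K36, T22, and T33 grants amber-code (A12).
Holding T33, amber-code, and K36 grants teal-badge (A8).
Holding amber-code and K36 grants C10 (A6).
Holding teal-badge grants K24 (A2).
Holding C10 grants red-pass (A9).
Holding T22 and C10 grants T28 (A11).
K24: reached.
red-pass: reached.
amber-code: reached.
T28: reached.
teal-badge: reached.
C10: reached.
All 6 are reached.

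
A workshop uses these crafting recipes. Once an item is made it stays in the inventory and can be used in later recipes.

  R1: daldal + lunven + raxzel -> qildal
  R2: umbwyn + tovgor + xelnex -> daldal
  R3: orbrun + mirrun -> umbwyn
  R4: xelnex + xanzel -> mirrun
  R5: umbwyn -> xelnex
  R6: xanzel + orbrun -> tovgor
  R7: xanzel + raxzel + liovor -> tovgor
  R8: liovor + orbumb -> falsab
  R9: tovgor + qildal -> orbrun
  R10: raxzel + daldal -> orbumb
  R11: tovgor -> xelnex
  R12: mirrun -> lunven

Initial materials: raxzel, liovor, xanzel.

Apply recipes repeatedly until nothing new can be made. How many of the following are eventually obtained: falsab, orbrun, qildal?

0

falsab would need liovor and orbumb (R8), but orbumb is never obtained.
orbrun would need tovgor and qildal (R9), but qildal is never obtained.
qildal would need daldal, lunven, and raxzel (R1), but daldal is never obtained.
None of the 3 are reached.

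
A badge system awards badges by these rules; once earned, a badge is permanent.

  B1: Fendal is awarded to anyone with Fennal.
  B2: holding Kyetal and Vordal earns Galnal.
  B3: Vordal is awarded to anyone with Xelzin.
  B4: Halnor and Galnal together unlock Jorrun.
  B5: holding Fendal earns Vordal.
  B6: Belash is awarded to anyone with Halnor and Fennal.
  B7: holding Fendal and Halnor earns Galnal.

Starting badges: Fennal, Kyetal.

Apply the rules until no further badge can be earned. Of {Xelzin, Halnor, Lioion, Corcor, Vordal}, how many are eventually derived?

1

With Fennal, Fendal is earned (B1).
With Fendal, Vordal is earned (B5).
No rule produces Xelzin, and it is not given.
No rule produces Halnor, and it is not given.
No rule produces Lioion, and it is not given.
No rule produces Corcor, and it is not given.
Vordal: reached.
Reached: Vordal — 1 of the 5.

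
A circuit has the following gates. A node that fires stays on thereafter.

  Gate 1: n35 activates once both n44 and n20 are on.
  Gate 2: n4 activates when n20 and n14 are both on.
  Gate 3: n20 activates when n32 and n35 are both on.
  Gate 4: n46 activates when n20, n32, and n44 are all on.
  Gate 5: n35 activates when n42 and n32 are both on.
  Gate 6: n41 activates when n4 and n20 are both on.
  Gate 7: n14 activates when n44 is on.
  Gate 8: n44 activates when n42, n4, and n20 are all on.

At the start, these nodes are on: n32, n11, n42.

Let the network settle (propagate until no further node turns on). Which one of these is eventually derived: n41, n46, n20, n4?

n42 and n32 are on, so n35 activates (Gate 5).
n32 and n35 are on, so n20 activates (Gate 3).
n46 would need n20, n32, and n44 (Gate 4), but n44 never turns on. n4 would need n20 and n14 (Gate 2), but n14 never turns on. n41 would need n4 and n20 (Gate 6), but n4 never turns on.

n20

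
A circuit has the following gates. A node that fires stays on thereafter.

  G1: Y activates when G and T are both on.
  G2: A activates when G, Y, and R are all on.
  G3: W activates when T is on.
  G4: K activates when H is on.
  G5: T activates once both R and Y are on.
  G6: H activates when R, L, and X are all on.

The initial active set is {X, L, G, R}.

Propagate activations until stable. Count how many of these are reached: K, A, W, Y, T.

1

G6: R, L, and X on → H on.
H is on, so K activates (G4).
K: reached.
A would need G, Y, and R (G2), but Y never turns on.
W would need T (G3), but T never turns on.
Y would need G and T (G1), but T never turns on.
T would need R and Y (G5), but Y never turns on.
Reached: K — 1 of the 5.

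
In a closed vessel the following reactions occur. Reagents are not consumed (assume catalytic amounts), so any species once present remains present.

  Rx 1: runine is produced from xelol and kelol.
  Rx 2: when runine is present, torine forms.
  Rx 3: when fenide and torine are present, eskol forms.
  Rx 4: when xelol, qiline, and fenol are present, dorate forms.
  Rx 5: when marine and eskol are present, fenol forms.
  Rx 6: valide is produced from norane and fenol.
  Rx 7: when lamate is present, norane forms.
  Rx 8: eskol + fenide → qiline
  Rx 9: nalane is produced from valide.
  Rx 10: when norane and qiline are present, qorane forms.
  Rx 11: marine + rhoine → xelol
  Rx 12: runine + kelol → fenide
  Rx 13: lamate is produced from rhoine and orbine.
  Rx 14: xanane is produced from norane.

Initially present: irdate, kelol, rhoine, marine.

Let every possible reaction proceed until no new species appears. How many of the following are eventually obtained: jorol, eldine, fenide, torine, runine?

marine and rhoine present → xelol forms (Rx 11).
xelol and kelol present → runine forms (Rx 1).
runine and kelol present → fenide forms (Rx 12).
runine present → torine forms (Rx 2).
No rule produces jorol, and it is not given.
No rule produces eldine, and it is not given.
fenide: reached.
torine: reached.
runine: reached.
Reached: fenide, torine, and runine — 3 of the 5.

3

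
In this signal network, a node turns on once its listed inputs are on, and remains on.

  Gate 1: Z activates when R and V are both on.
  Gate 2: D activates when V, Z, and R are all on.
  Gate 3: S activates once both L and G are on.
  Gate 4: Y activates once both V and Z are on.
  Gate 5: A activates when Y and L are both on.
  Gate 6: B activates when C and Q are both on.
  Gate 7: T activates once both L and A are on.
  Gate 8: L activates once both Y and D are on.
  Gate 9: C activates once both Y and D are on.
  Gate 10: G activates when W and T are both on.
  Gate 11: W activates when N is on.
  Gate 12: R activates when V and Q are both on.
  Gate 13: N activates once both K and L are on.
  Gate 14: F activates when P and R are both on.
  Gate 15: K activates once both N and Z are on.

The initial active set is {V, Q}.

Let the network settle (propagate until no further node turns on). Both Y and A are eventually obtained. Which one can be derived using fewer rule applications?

Y

Y: V and Q are on, so R activates (Gate 12). Gate 1: R and V on → Z on. V and Z are on, so Y activates (Gate 4). [3 rule applications]
A: V and Q are on, so R activates (Gate 12). Gate 1: R and V on → Z on. V, Z, and R are on, so D activates (Gate 2). Gate 4: V and Z on → Y on. Gate 8: Y and D on → L on. Gate 5: Y and L on → A on. [6 rule applications]
Y needs fewer.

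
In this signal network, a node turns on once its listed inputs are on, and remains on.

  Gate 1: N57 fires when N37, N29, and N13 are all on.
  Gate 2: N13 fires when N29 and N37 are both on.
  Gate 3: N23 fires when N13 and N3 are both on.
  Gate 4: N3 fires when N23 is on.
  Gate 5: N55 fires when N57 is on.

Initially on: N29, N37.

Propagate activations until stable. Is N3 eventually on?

No

N3 would need N23 (Gate 4), but N23 never turns on.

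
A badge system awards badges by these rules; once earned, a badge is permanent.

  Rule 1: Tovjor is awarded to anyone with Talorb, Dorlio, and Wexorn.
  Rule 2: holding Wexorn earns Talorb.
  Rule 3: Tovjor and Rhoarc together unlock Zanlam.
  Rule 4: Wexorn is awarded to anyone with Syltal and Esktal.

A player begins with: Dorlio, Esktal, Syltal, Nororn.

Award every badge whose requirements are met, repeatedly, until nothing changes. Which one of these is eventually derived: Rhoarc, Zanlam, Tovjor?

Tovjor

With Syltal and Esktal, Wexorn is earned (Rule 4).
With Wexorn, Talorb is earned (Rule 2).
With Talorb, Dorlio, and Wexorn, Tovjor is earned (Rule 1).
No rule produces Rhoarc, and it is not given. Zanlam would need Tovjor and Rhoarc (Rule 3), but Rhoarc is never earned.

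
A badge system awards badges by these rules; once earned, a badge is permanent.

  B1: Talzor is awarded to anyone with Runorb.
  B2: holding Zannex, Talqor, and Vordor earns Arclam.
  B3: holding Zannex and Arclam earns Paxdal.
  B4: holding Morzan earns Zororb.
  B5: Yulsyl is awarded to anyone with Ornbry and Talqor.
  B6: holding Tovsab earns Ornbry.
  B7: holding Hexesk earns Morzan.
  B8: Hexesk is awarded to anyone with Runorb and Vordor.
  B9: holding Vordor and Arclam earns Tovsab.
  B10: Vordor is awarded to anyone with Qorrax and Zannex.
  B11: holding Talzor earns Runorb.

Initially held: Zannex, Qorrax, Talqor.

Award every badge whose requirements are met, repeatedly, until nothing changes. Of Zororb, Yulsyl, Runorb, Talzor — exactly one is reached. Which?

Yulsyl

With Qorrax and Zannex, Vordor is earned (B10).
With Zannex, Talqor, and Vordor, Arclam is earned (B2).
With Vordor and Arclam, Tovsab is earned (B9).
With Tovsab, Ornbry is earned (B6).
With Ornbry and Talqor, Yulsyl is earned (B5).
Runorb would need Talzor (B11), but Talzor is never earned. Talzor would need Runorb (B1), but Runorb is never earned. Zororb would need Morzan (B4), but Morzan is never earned.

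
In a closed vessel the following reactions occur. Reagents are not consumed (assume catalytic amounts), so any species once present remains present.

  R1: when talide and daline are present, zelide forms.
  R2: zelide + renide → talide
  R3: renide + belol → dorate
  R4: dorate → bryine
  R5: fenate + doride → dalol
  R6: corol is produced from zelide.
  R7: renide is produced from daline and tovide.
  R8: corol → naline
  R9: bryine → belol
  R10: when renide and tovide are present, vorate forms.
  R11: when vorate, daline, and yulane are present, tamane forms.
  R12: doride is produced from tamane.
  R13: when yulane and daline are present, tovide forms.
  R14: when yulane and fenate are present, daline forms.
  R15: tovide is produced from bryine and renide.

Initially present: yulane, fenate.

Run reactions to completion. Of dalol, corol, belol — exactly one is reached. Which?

dalol

yulane and fenate present → daline forms (R14).
yulane and daline present → tovide forms (R13).
daline and tovide present → renide forms (R7).
renide and tovide present → vorate forms (R10).
vorate, daline, and yulane present → tamane forms (R11).
tamane present → doride forms (R12).
fenate and doride present → dalol forms (R5).
corol would need zelide (R6), but zelide never forms. belol would need bryine (R9), but bryine never forms.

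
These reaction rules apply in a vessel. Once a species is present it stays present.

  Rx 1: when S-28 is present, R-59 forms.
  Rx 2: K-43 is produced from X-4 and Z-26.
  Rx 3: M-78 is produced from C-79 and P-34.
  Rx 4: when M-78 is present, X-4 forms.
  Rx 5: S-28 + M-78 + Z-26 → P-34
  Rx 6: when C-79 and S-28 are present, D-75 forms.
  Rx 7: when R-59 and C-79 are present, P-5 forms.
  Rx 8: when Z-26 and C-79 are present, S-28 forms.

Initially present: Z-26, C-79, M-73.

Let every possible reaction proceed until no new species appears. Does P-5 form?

Z-26 and C-79 present → S-28 forms (Rx 8).
S-28 present → R-59 forms (Rx 1).
R-59 and C-79 present → P-5 forms (Rx 7).

Yes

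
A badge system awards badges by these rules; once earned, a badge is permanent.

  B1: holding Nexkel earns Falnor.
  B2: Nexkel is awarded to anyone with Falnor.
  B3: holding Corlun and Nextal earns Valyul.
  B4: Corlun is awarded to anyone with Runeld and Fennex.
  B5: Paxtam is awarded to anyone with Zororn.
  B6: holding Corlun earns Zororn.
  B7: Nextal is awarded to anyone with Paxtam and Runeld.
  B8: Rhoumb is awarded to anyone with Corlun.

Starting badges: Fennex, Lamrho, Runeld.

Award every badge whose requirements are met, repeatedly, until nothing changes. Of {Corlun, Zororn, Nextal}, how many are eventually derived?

With Runeld and Fennex, Corlun is earned (B4).
With Corlun, Zororn is earned (B6).
With Zororn, Paxtam is earned (B5).
With Paxtam and Runeld, Nextal is earned (B7).
Corlun: reached.
Zororn: reached.
Nextal: reached.
All 3 are reached.

3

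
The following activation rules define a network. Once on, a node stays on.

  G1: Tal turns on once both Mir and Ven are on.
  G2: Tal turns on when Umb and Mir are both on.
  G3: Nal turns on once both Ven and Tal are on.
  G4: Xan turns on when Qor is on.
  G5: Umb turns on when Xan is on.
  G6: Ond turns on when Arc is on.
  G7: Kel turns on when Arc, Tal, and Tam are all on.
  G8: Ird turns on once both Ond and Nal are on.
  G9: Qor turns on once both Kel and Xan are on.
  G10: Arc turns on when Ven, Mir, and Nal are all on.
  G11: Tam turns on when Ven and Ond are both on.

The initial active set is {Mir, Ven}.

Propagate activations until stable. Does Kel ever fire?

Yes

G1: Mir and Ven on → Tal on.
Ven and Tal are on, so Nal turns on (G3).
Ven, Mir, and Nal are on, so Arc turns on (G10).
Arc is on, so Ond turns on (G6).
Ven and Ond are on, so Tam turns on (G11).
Arc, Tal, and Tam are on, so Kel turns on (G7).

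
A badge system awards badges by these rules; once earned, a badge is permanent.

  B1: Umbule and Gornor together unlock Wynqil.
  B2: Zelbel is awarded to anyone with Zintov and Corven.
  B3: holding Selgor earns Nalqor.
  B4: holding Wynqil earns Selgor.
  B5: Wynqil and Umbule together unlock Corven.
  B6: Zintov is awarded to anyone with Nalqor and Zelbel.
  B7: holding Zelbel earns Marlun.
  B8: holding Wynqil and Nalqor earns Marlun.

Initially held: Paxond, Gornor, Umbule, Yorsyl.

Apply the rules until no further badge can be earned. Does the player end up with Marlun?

Yes

With Umbule and Gornor, Wynqil is earned (B1).
With Wynqil, Selgor is earned (B4).
With Selgor, Nalqor is earned (B3).
With Wynqil and Nalqor, Marlun is earned (B8).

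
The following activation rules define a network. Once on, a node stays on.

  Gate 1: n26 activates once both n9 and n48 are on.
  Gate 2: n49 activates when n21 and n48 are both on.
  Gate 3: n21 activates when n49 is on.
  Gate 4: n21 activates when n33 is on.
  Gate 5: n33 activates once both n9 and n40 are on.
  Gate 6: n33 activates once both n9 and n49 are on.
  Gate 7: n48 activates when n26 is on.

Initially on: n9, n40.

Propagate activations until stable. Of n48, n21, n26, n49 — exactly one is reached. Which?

Gate 5: n9 and n40 on → n33 on.
Gate 4: n33 on → n21 on.
n49 would need n21 and n48 (Gate 2), but n48 never turns on. n48 would need n26 (Gate 7), but n26 never turns on. n26 would need n9 and n48 (Gate 1), but n48 never turns on.

n21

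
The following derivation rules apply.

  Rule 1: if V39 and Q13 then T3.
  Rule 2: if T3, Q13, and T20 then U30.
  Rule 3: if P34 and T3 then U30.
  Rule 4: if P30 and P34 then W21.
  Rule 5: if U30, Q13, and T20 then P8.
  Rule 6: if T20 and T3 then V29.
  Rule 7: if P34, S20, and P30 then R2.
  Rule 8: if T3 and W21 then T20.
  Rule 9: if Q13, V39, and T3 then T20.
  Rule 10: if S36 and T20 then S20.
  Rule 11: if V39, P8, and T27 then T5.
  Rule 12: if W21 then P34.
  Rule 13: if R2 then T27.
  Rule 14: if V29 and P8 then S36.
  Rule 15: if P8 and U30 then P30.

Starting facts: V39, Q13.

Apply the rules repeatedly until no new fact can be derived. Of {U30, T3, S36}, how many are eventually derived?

3

From V39 and Q13, Rule 1 gives T3.
Q13, V39, and T3 hold, so T20 follows (Rule 9).
From T3, Q13, and T20, Rule 2 gives U30.
From T20 and T3, Rule 6 gives V29.
U30, Q13, and T20 hold, so P8 follows (Rule 5).
From V29 and P8, Rule 14 gives S36.
U30: reached.
T3: reached.
S36: reached.
All 3 are reached.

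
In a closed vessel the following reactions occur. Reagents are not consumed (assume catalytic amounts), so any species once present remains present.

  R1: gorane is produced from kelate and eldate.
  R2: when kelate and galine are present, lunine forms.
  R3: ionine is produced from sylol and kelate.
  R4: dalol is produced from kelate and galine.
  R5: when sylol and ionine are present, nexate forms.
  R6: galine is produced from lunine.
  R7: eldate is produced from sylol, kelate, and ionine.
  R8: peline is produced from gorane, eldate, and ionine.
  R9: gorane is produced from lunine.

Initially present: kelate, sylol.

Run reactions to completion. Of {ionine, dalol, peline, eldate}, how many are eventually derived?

3

sylol and kelate present → ionine forms (R3).
sylol, kelate, and ionine present → eldate forms (R7).
kelate and eldate present → gorane forms (R1).
gorane, eldate, and ionine present → peline forms (R8).
ionine: reached.
dalol would need kelate and galine (R4), but galine never forms.
peline: reached.
eldate: reached.
Reached: ionine, peline, and eldate — 3 of the 4.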